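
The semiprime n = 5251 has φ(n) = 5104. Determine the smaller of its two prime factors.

59

φ(n) = (p−1)(q−1) = n − (p+q) + 1, so p + q = 5251 − 5104 + 1 = 148.
p and q are the roots of t² − 148t + 5251 = 0.
Discriminant: 148² − 4·5251 = 21904 − 21004 = 900; √900 = 30.
q = (148 − 30)/2 = 59, p = (148 + 30)/2 = 89.
Check: 59 · 89 = 5251.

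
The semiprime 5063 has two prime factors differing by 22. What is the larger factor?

83

Since p = q + 22, we have 5063 = q(q + 22), so q² + 22q − 5063 = 0.
Discriminant: 22² + 4·5063 = 484 + 20252 = 20736; √20736 = 144.
q = (−22 + 144)/2 = 61, and p = q + 22 = 83.
Check: 61 · 83 = 5063.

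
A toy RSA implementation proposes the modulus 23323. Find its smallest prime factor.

83

23323 is odd.
Digit sum 13, not divisible by 3.
Ends in 3: not divisible by 5.
7: 23323 = 7·3331 + 6
11: 23323 = 11·2120 + 3
13: 23323 = 13·1794 + 1
17: 23323 = 17·1371 + 16
19: 23323 = 19·1227 + 10
23: 23323 = 23·1014 + 1
29: 23323 = 29·804 + 7
31: 23323 = 31·752 + 11
37: 23323 = 37·630 + 13
41: 23323 = 41·568 + 35
43: 23323 = 43·542 + 17
47: 23323 = 47·496 + 11
53: 23323 = 53·440 + 3
59: 23323 = 59·395 + 18
61: 23323 = 61·382 + 21
67: 23323 = 67·348 + 7
71: 23323 = 71·328 + 35
73: 23323 = 73·319 + 36
79: 23323 = 79·295 + 18
83: 23323 = 83·281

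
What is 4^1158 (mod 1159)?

790

4^1 ≡ 4 (mod 1159)
4^2 ≡ 4^2 = 16 ≡ 16 (mod 1159)
4^4 ≡ 16^2 = 256 ≡ 256 (mod 1159)
4^8 ≡ 256^2 = 65536 ≡ 632 (mod 1159)
4^16 ≡ 632^2 = 399424 ≡ 728 (mod 1159)
4^32 ≡ 728^2 = 529984 ≡ 321 (mod 1159)
4^64 ≡ 321^2 = 103041 ≡ 1049 (mod 1159)
4^128 ≡ 1049^2 = 1100401 ≡ 510 (mod 1159)
4^256 ≡ 510^2 = 260100 ≡ 484 (mod 1159)
4^512 ≡ 484^2 = 234256 ≡ 138 (mod 1159)
4^1024 ≡ 138^2 = 19044 ≡ 500 (mod 1159)
1158 = 1024 + 128 + 4 + 2 in binary powers of 2.
So 4^1158 ≡ 500 · 510 · 256 · 16 ≡ 790 (mod 1159).
Since 790 ≠ 1, base 4 is a Fermat witness: 1159 is composite.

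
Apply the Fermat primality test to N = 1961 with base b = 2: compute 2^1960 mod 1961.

2^1 ≡ 2 (mod 1961)
2^2 ≡ 2^2 = 4 ≡ 4 (mod 1961)
2^4 ≡ 4^2 = 16 ≡ 16 (mod 1961)
2^8 ≡ 16^2 = 256 ≡ 256 (mod 1961)
2^16 ≡ 256^2 = 65536 ≡ 823 (mod 1961)
2^32 ≡ 823^2 = 677329 ≡ 784 (mod 1961)
2^64 ≡ 784^2 = 614656 ≡ 863 (mod 1961)
2^128 ≡ 863^2 = 744769 ≡ 1550 (mod 1961)
2^256 ≡ 1550^2 = 2402500 ≡ 275 (mod 1961)
2^512 ≡ 275^2 = 75625 ≡ 1107 (mod 1961)
2^1024 ≡ 1107^2 = 1225449 ≡ 1785 (mod 1961)
1960 = 1024 + 512 + 256 + 128 + 32 + 8 in binary powers of 2.
So 2^1960 ≡ 1785 · 1107 · 275 · 1550 · 784 · 256 ≡ 1785 (mod 1961).
Since 1785 ≠ 1, base 2 is a Fermat witness: 1961 is composite.

1785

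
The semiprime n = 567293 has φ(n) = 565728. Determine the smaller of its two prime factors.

φ(n) = (p−1)(q−1) = n − (p+q) + 1, so p + q = 567293 − 565728 + 1 = 1566.
p and q are the roots of t² − 1566t + 567293 = 0.
Discriminant: 1566² − 4·567293 = 2452356 − 2269172 = 183184; √183184 = 428.
q = (1566 − 428)/2 = 569, p = (1566 + 428)/2 = 997.
Check: 569 · 997 = 567293.

569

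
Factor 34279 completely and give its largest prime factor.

34279 = 7 · 4897
4897 = 59 · 83
83 is prime.
So 34279 = 7 · 59 · 83; the largest prime factor is 83.

83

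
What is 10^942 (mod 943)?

469

10^1 ≡ 10 (mod 943)
10^2 ≡ 10^2 = 100 ≡ 100 (mod 943)
10^4 ≡ 100^2 = 10000 ≡ 570 (mod 943)
10^8 ≡ 570^2 = 324900 ≡ 508 (mod 943)
10^16 ≡ 508^2 = 258064 ≡ 625 (mod 943)
10^32 ≡ 625^2 = 390625 ≡ 223 (mod 943)
10^64 ≡ 223^2 = 49729 ≡ 693 (mod 943)
10^128 ≡ 693^2 = 480249 ≡ 262 (mod 943)
10^256 ≡ 262^2 = 68644 ≡ 748 (mod 943)
10^512 ≡ 748^2 = 559504 ≡ 305 (mod 943)
942 = 512 + 256 + 128 + 32 + 8 + 4 + 2 in binary powers of 2.
So 10^942 ≡ 305 · 748 · 262 · 223 · 508 · 570 · 100 ≡ 469 (mod 943).
Since 469 ≠ 1, base 10 is a Fermat witness: 943 is composite.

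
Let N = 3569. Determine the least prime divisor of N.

3569 is odd.
Digit sum 23, not divisible by 3.
Ends in 9: not divisible by 5.
7: 3569 = 7·509 + 6
11: 3569 = 11·324 + 5
13: 3569 = 13·274 + 7
17: 3569 = 17·209 + 16
19: 3569 = 19·187 + 16
23: 3569 = 23·155 + 4
29: 3569 = 29·123 + 2
31: 3569 = 31·115 + 4
37: 3569 = 37·96 + 17
41: 3569 = 41·87 + 2
43: 3569 = 43·83

43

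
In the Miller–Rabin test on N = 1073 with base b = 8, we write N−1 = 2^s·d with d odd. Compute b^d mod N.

177

1073 − 1 = 1072 = 2^4 · 67, so d = 67.
8^1 ≡ 8 (mod 1073)
8^2 ≡ 8^2 = 64 ≡ 64 (mod 1073)
8^4 ≡ 64^2 = 4096 ≡ 877 (mod 1073)
8^8 ≡ 877^2 = 769129 ≡ 861 (mod 1073)
8^16 ≡ 861^2 = 741321 ≡ 951 (mod 1073)
8^32 ≡ 951^2 = 904401 ≡ 935 (mod 1073)
8^64 ≡ 935^2 = 874225 ≡ 803 (mod 1073)
67 = 64 + 2 + 1 in binary powers of 2.
So 8^67 ≡ 803 · 64 · 8 ≡ 177 (mod 1073).
Squaring chain: 177 → 212 → 951 → 935; never reaches −1, so base 8 is a Miller–Rabin witness that 1073 is composite.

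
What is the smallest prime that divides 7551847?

7551847 is odd.
Digit sum 37, not divisible by 3.
Ends in 7: not divisible by 5.
7: 7551847 = 7·1078835 + 2
11: 7551847 = 11·686531 + 6
13: 7551847 = 13·580911 + 4
17: 7551847 = 17·444226 + 5
19: 7551847 = 19·397465 + 12
23: 7551847 = 23·328341 + 4
29: 7551847 = 29·260408 + 15
31: 7551847 = 31·243607 + 30
37: 7551847 = 37·204103 + 36
41: 7551847 = 41·184191 + 16
43: 7551847 = 43·175624 + 15
47: 7551847 = 47·160677 + 28
53: 7551847 = 53·142487 + 36
59: 7551847 = 59·127997 + 24
61: 7551847 = 61·123800 + 47
67: 7551847 = 67·112714 + 9
71: 7551847 = 71·106364 + 3
73: 7551847 = 73·103449 + 70
79: 7551847 = 79·95593

79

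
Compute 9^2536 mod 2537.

9^1 ≡ 9 (mod 2537)
9^2 ≡ 9^2 = 81 ≡ 81 (mod 2537)
9^4 ≡ 81^2 = 6561 ≡ 1487 (mod 2537)
9^8 ≡ 1487^2 = 2211169 ≡ 1442 (mod 2537)
9^16 ≡ 1442^2 = 2079364 ≡ 1561 (mod 2537)
9^32 ≡ 1561^2 = 2436721 ≡ 1201 (mod 2537)
9^64 ≡ 1201^2 = 1442401 ≡ 1385 (mod 2537)
9^128 ≡ 1385^2 = 1918225 ≡ 253 (mod 2537)
9^256 ≡ 253^2 = 64009 ≡ 584 (mod 2537)
9^512 ≡ 584^2 = 341056 ≡ 1098 (mod 2537)
9^1024 ≡ 1098^2 = 1205604 ≡ 529 (mod 2537)
9^2048 ≡ 529^2 = 279841 ≡ 771 (mod 2537)
2536 = 2048 + 256 + 128 + 64 + 32 + 8 in binary powers of 2.
So 9^2536 ≡ 771 · 584 · 253 · 1385 · 1201 · 1442 ≡ 271 (mod 2537).
Since 271 ≠ 1, base 9 is a Fermat witness: 2537 is composite.

271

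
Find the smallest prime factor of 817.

817 is odd.
Digit sum 16, not divisible by 3.
Ends in 7: not divisible by 5.
7: 817 = 7·116 + 5
11: 817 = 11·74 + 3
13: 817 = 13·62 + 11
17: 817 = 17·48 + 1
19: 817 = 19·43

19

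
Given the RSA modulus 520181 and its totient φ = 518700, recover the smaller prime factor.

φ(n) = (p−1)(q−1) = n − (p+q) + 1, so p + q = 520181 − 518700 + 1 = 1482.
p and q are the roots of t² − 1482t + 520181 = 0.
Discriminant: 1482² − 4·520181 = 2196324 − 2080724 = 115600; √115600 = 340.
q = (1482 − 340)/2 = 571, p = (1482 + 340)/2 = 911.
Check: 571 · 911 = 520181.

571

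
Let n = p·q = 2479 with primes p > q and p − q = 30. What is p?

67

Since p = q + 30, we have 2479 = q(q + 30), so q² + 30q − 2479 = 0.
Discriminant: 30² + 4·2479 = 900 + 9916 = 10816; √10816 = 104.
q = (−30 + 104)/2 = 37, and p = q + 30 = 67.
Check: 37 · 67 = 2479.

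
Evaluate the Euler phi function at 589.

Factor: 589 = 19 · 31.
φ(589) = (19−1) · (31−1) = 18 · 30 = 540.

540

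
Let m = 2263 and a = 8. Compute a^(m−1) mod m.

1242

8^1 ≡ 8 (mod 2263)
8^2 ≡ 8^2 = 64 ≡ 64 (mod 2263)
8^4 ≡ 64^2 = 4096 ≡ 1833 (mod 2263)
8^8 ≡ 1833^2 = 3359889 ≡ 1597 (mod 2263)
8^16 ≡ 1597^2 = 2550409 ≡ 8 (mod 2263)
8^32 ≡ 8^2 = 64 ≡ 64 (mod 2263)
8^64 ≡ 64^2 = 4096 ≡ 1833 (mod 2263)
8^128 ≡ 1833^2 = 3359889 ≡ 1597 (mod 2263)
8^256 ≡ 1597^2 = 2550409 ≡ 8 (mod 2263)
8^512 ≡ 8^2 = 64 ≡ 64 (mod 2263)
8^1024 ≡ 64^2 = 4096 ≡ 1833 (mod 2263)
8^2048 ≡ 1833^2 = 3359889 ≡ 1597 (mod 2263)
2262 = 2048 + 128 + 64 + 16 + 4 + 2 in binary powers of 2.
So 8^2262 ≡ 1597 · 1597 · 1833 · 8 · 1833 · 64 ≡ 1242 (mod 2263).
Since 1242 ≠ 1, base 8 is a Fermat witness: 2263 is composite.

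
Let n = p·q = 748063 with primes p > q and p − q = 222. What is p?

983

Since p = q + 222, we have 748063 = q(q + 222), so q² + 222q − 748063 = 0.
Discriminant: 222² + 4·748063 = 49284 + 2992252 = 3041536; √3041536 = 1744.
q = (−222 + 1744)/2 = 761, and p = q + 222 = 983.
Check: 761 · 983 = 748063.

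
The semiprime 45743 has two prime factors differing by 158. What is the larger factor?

307

Since p = q + 158, we have 45743 = q(q + 158), so q² + 158q − 45743 = 0.
Discriminant: 158² + 4·45743 = 24964 + 182972 = 207936; √207936 = 456.
q = (−158 + 456)/2 = 149, and p = q + 158 = 307.
Check: 149 · 307 = 45743.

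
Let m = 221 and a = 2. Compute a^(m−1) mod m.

2^1 ≡ 2 (mod 221)
2^2 ≡ 2^2 = 4 ≡ 4 (mod 221)
2^4 ≡ 4^2 = 16 ≡ 16 (mod 221)
2^8 ≡ 16^2 = 256 ≡ 35 (mod 221)
2^16 ≡ 35^2 = 1225 ≡ 120 (mod 221)
2^32 ≡ 120^2 = 14400 ≡ 35 (mod 221)
2^64 ≡ 35^2 = 1225 ≡ 120 (mod 221)
2^128 ≡ 120^2 = 14400 ≡ 35 (mod 221)
220 = 128 + 64 + 16 + 8 + 4 in binary powers of 2.
So 2^220 ≡ 35 · 120 · 120 · 35 · 16 ≡ 16 (mod 221).
Since 16 ≠ 1, base 2 is a Fermat witness: 221 is composite.

16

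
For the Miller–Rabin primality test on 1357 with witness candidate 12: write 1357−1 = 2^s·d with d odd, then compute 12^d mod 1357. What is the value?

1357 − 1 = 1356 = 2^2 · 339, so d = 339.
12^1 ≡ 12 (mod 1357)
12^2 ≡ 12^2 = 144 ≡ 144 (mod 1357)
12^4 ≡ 144^2 = 20736 ≡ 381 (mod 1357)
12^8 ≡ 381^2 = 145161 ≡ 1319 (mod 1357)
12^16 ≡ 1319^2 = 1739761 ≡ 87 (mod 1357)
12^32 ≡ 87^2 = 7569 ≡ 784 (mod 1357)
12^64 ≡ 784^2 = 614656 ≡ 1292 (mod 1357)
12^128 ≡ 1292^2 = 1669264 ≡ 154 (mod 1357)
12^256 ≡ 154^2 = 23716 ≡ 647 (mod 1357)
339 = 256 + 64 + 16 + 2 + 1 in binary powers of 2.
So 12^339 ≡ 647 · 1292 · 87 · 144 · 12 ≡ 579 (mod 1357).
Squaring chain: 579 → 62; never reaches −1, so base 12 is a Miller–Rabin witness that 1357 is composite.

579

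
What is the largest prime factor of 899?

899 = 29 · 31
31 is prime.
So 899 = 29 · 31; the largest prime factor is 31.

31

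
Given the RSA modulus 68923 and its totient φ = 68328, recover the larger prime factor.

φ(n) = (p−1)(q−1) = n − (p+q) + 1, so p + q = 68923 − 68328 + 1 = 596.
p and q are the roots of t² − 596t + 68923 = 0.
Discriminant: 596² − 4·68923 = 355216 − 275692 = 79524; √79524 = 282.
q = (596 − 282)/2 = 157, p = (596 + 282)/2 = 439.
Check: 157 · 439 = 68923.

439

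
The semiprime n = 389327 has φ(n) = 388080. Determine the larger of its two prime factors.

φ(n) = (p−1)(q−1) = n − (p+q) + 1, so p + q = 389327 − 388080 + 1 = 1248.
p and q are the roots of t² − 1248t + 389327 = 0.
Discriminant: 1248² − 4·389327 = 1557504 − 1557308 = 196; √196 = 14.
q = (1248 − 14)/2 = 617, p = (1248 + 14)/2 = 631.
Check: 617 · 631 = 389327.

631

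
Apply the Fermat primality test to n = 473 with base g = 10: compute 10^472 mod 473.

10^1 ≡ 10 (mod 473)
10^2 ≡ 10^2 = 100 ≡ 100 (mod 473)
10^4 ≡ 100^2 = 10000 ≡ 67 (mod 473)
10^8 ≡ 67^2 = 4489 ≡ 232 (mod 473)
10^16 ≡ 232^2 = 53824 ≡ 375 (mod 473)
10^32 ≡ 375^2 = 140625 ≡ 144 (mod 473)
10^64 ≡ 144^2 = 20736 ≡ 397 (mod 473)
10^128 ≡ 397^2 = 157609 ≡ 100 (mod 473)
10^256 ≡ 100^2 = 10000 ≡ 67 (mod 473)
472 = 256 + 128 + 64 + 16 + 8 in binary powers of 2.
So 10^472 ≡ 67 · 100 · 397 · 375 · 232 ≡ 23 (mod 473).
Since 23 ≠ 1, base 10 is a Fermat witness: 473 is composite.

23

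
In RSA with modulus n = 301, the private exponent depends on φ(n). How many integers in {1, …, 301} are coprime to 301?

Factor: 301 = 7 · 43.
φ(301) = (7−1) · (43−1) = 6 · 42 = 252.

252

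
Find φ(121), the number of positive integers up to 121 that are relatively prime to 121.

110

Factor: 121 = 11^2.
φ(121) = 11^1·(11−1) = 110.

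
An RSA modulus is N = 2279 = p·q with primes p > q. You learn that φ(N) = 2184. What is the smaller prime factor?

φ(n) = (p−1)(q−1) = n − (p+q) + 1, so p + q = 2279 − 2184 + 1 = 96.
p and q are the roots of t² − 96t + 2279 = 0.
Discriminant: 96² − 4·2279 = 9216 − 9116 = 100; √100 = 10.
q = (96 − 10)/2 = 43, p = (96 + 10)/2 = 53.
Check: 43 · 53 = 2279.

43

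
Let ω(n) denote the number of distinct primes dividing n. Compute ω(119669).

3

119669 = 11^2 · 989
989 = 23 · 43
119669 = 11^2 · 23 · 43, which has 3 distinct prime factors.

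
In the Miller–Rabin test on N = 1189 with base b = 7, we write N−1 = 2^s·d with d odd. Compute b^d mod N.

604

1189 − 1 = 1188 = 2^2 · 297, so d = 297.
7^1 ≡ 7 (mod 1189)
7^2 ≡ 7^2 = 49 ≡ 49 (mod 1189)
7^4 ≡ 49^2 = 2401 ≡ 23 (mod 1189)
7^8 ≡ 23^2 = 529 ≡ 529 (mod 1189)
7^16 ≡ 529^2 = 279841 ≡ 426 (mod 1189)
7^32 ≡ 426^2 = 181476 ≡ 748 (mod 1189)
7^64 ≡ 748^2 = 559504 ≡ 674 (mod 1189)
7^128 ≡ 674^2 = 454276 ≡ 78 (mod 1189)
7^256 ≡ 78^2 = 6084 ≡ 139 (mod 1189)
297 = 256 + 32 + 8 + 1 in binary powers of 2.
So 7^297 ≡ 139 · 748 · 529 · 7 ≡ 604 (mod 1189).
Squaring chain: 604 → 982; never reaches −1, so base 7 is a Miller–Rabin witness that 1189 is composite.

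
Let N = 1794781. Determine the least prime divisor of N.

29

1794781 is odd.
Digit sum 37, not divisible by 3.
Ends in 1: not divisible by 5.
7: 1794781 = 7·256397 + 2
11: 1794781 = 11·163161 + 10
13: 1794781 = 13·138060 + 1
17: 1794781 = 17·105575 + 6
19: 1794781 = 19·94462 + 3
23: 1794781 = 23·78033 + 22
29: 1794781 = 29·61889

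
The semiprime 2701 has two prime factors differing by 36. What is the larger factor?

Since p = q + 36, we have 2701 = q(q + 36), so q² + 36q − 2701 = 0.
Discriminant: 36² + 4·2701 = 1296 + 10804 = 12100; √12100 = 110.
q = (−36 + 110)/2 = 37, and p = q + 36 = 73.
Check: 37 · 73 = 2701.

73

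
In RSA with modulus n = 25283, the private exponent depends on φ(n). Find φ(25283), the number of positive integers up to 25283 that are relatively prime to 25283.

Factor: 25283 = 131 · 193.
φ(25283) = (131−1) · (193−1) = 130 · 192 = 24960.

24960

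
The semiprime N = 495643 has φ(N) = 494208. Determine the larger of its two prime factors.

859

φ(n) = (p−1)(q−1) = n − (p+q) + 1, so p + q = 495643 − 494208 + 1 = 1436.
p and q are the roots of t² − 1436t + 495643 = 0.
Discriminant: 1436² − 4·495643 = 2062096 − 1982572 = 79524; √79524 = 282.
q = (1436 − 282)/2 = 577, p = (1436 + 282)/2 = 859.
Check: 577 · 859 = 495643.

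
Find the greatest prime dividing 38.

38 = 2 · 19
19 is prime.
So 38 = 2 · 19; the largest prime factor is 19.

19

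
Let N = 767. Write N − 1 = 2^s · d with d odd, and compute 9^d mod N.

146

767 − 1 = 766 = 2^1 · 383, so d = 383.
9^1 ≡ 9 (mod 767)
9^2 ≡ 9^2 = 81 ≡ 81 (mod 767)
9^4 ≡ 81^2 = 6561 ≡ 425 (mod 767)
9^8 ≡ 425^2 = 180625 ≡ 380 (mod 767)
9^16 ≡ 380^2 = 144400 ≡ 204 (mod 767)
9^32 ≡ 204^2 = 41616 ≡ 198 (mod 767)
9^64 ≡ 198^2 = 39204 ≡ 87 (mod 767)
9^128 ≡ 87^2 = 7569 ≡ 666 (mod 767)
9^256 ≡ 666^2 = 443556 ≡ 230 (mod 767)
383 = 256 + 64 + 32 + 16 + 8 + 4 + 2 + 1 in binary powers of 2.
So 9^383 ≡ 230 · 87 · 198 · 204 · 380 · 425 · 81 · 9 ≡ 146 (mod 767).
Squaring chain: 146; never reaches −1, so base 9 is a Miller–Rabin witness that 767 is composite.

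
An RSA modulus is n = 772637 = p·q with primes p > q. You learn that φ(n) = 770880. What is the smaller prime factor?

φ(n) = (p−1)(q−1) = n − (p+q) + 1, so p + q = 772637 − 770880 + 1 = 1758.
p and q are the roots of t² − 1758t + 772637 = 0.
Discriminant: 1758² − 4·772637 = 3090564 − 3090548 = 16; √16 = 4.
q = (1758 − 4)/2 = 877, p = (1758 + 4)/2 = 881.
Check: 877 · 881 = 772637.

877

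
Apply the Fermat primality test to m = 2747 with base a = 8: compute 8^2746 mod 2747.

8^1 ≡ 8 (mod 2747)
8^2 ≡ 8^2 = 64 ≡ 64 (mod 2747)
8^4 ≡ 64^2 = 4096 ≡ 1349 (mod 2747)
8^8 ≡ 1349^2 = 1819801 ≡ 1287 (mod 2747)
8^16 ≡ 1287^2 = 1656369 ≡ 2675 (mod 2747)
8^32 ≡ 2675^2 = 7155625 ≡ 2437 (mod 2747)
8^64 ≡ 2437^2 = 5938969 ≡ 2702 (mod 2747)
8^128 ≡ 2702^2 = 7300804 ≡ 2025 (mod 2747)
8^256 ≡ 2025^2 = 4100625 ≡ 2101 (mod 2747)
8^512 ≡ 2101^2 = 4414201 ≡ 2519 (mod 2747)
8^1024 ≡ 2519^2 = 6345361 ≡ 2538 (mod 2747)
8^2048 ≡ 2538^2 = 6441444 ≡ 2476 (mod 2747)
2746 = 2048 + 512 + 128 + 32 + 16 + 8 + 2 in binary powers of 2.
So 8^2746 ≡ 2476 · 2519 · 2025 · 2437 · 2675 · 1287 · 64 ≡ 1958 (mod 2747).
Since 1958 ≠ 1, base 8 is a Fermat witness: 2747 is composite.

1958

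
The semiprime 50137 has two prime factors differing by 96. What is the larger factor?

Since p = q + 96, we have 50137 = q(q + 96), so q² + 96q − 50137 = 0.
Discriminant: 96² + 4·50137 = 9216 + 200548 = 209764; √209764 = 458.
q = (−96 + 458)/2 = 181, and p = q + 96 = 277.
Check: 181 · 277 = 50137.

277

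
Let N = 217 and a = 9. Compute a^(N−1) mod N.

9^1 ≡ 9 (mod 217)
9^2 ≡ 9^2 = 81 ≡ 81 (mod 217)
9^4 ≡ 81^2 = 6561 ≡ 51 (mod 217)
9^8 ≡ 51^2 = 2601 ≡ 214 (mod 217)
9^16 ≡ 214^2 = 45796 ≡ 9 (mod 217)
9^32 ≡ 9^2 = 81 ≡ 81 (mod 217)
9^64 ≡ 81^2 = 6561 ≡ 51 (mod 217)
9^128 ≡ 51^2 = 2601 ≡ 214 (mod 217)
216 = 128 + 64 + 16 + 8 in binary powers of 2.
So 9^216 ≡ 214 · 51 · 9 · 214 ≡ 8 (mod 217).
Since 8 ≠ 1, base 9 is a Fermat witness: 217 is composite.

8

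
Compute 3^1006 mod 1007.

188

3^1 ≡ 3 (mod 1007)
3^2 ≡ 3^2 = 9 ≡ 9 (mod 1007)
3^4 ≡ 9^2 = 81 ≡ 81 (mod 1007)
3^8 ≡ 81^2 = 6561 ≡ 519 (mod 1007)
3^16 ≡ 519^2 = 269361 ≡ 492 (mod 1007)
3^32 ≡ 492^2 = 242064 ≡ 384 (mod 1007)
3^64 ≡ 384^2 = 147456 ≡ 434 (mod 1007)
3^128 ≡ 434^2 = 188356 ≡ 47 (mod 1007)
3^256 ≡ 47^2 = 2209 ≡ 195 (mod 1007)
3^512 ≡ 195^2 = 38025 ≡ 766 (mod 1007)
1006 = 512 + 256 + 128 + 64 + 32 + 8 + 4 + 2 in binary powers of 2.
So 3^1006 ≡ 766 · 195 · 47 · 434 · 384 · 519 · 81 · 9 ≡ 188 (mod 1007).
Since 188 ≠ 1, base 3 is a Fermat witness: 1007 is composite.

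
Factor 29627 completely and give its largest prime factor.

29627 = 13 · 2279
2279 = 43 · 53
53 is prime.
So 29627 = 13 · 43 · 53; the largest prime factor is 53.

53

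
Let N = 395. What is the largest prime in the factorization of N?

395 = 5 · 79
79 is prime.
So 395 = 5 · 79; the largest prime factor is 79.

79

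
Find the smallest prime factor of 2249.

13

2249 is odd.
Digit sum 17, not divisible by 3.
Ends in 9: not divisible by 5.
7: 2249 = 7·321 + 2
11: 2249 = 11·204 + 5
13: 2249 = 13·173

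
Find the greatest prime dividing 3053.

71

3053 = 43 · 71
71 is prime.
So 3053 = 43 · 71; the largest prime factor is 71.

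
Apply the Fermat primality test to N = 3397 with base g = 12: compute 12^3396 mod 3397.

1116

12^1 ≡ 12 (mod 3397)
12^2 ≡ 12^2 = 144 ≡ 144 (mod 3397)
12^4 ≡ 144^2 = 20736 ≡ 354 (mod 3397)
12^8 ≡ 354^2 = 125316 ≡ 3024 (mod 3397)
12^16 ≡ 3024^2 = 9144576 ≡ 3249 (mod 3397)
12^32 ≡ 3249^2 = 10556001 ≡ 1522 (mod 3397)
12^64 ≡ 1522^2 = 2316484 ≡ 3127 (mod 3397)
12^128 ≡ 3127^2 = 9778129 ≡ 1563 (mod 3397)
12^256 ≡ 1563^2 = 2442969 ≡ 526 (mod 3397)
12^512 ≡ 526^2 = 276676 ≡ 1519 (mod 3397)
12^1024 ≡ 1519^2 = 2307361 ≡ 798 (mod 3397)
12^2048 ≡ 798^2 = 636804 ≡ 1565 (mod 3397)
3396 = 2048 + 1024 + 256 + 64 + 4 in binary powers of 2.
So 12^3396 ≡ 1565 · 798 · 526 · 3127 · 354 ≡ 1116 (mod 3397).
Since 1116 ≠ 1, base 12 is a Fermat witness: 3397 is composite.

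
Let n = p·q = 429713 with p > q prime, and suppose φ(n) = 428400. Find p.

701

φ(n) = (p−1)(q−1) = n − (p+q) + 1, so p + q = 429713 − 428400 + 1 = 1314.
p and q are the roots of t² − 1314t + 429713 = 0.
Discriminant: 1314² − 4·429713 = 1726596 − 1718852 = 7744; √7744 = 88.
q = (1314 − 88)/2 = 613, p = (1314 + 88)/2 = 701.
Check: 613 · 701 = 429713.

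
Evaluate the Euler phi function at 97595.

Factor: 97595 = 5 · 131 · 149.
φ(97595) = (5−1) · (131−1) · (149−1) = 4 · 130 · 148 = 76960.

76960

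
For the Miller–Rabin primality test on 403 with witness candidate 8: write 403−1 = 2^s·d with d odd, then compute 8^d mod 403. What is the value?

8

403 − 1 = 402 = 2^1 · 201, so d = 201.
8^1 ≡ 8 (mod 403)
8^2 ≡ 8^2 = 64 ≡ 64 (mod 403)
8^4 ≡ 64^2 = 4096 ≡ 66 (mod 403)
8^8 ≡ 66^2 = 4356 ≡ 326 (mod 403)
8^16 ≡ 326^2 = 106276 ≡ 287 (mod 403)
8^32 ≡ 287^2 = 82369 ≡ 157 (mod 403)
8^64 ≡ 157^2 = 24649 ≡ 66 (mod 403)
8^128 ≡ 66^2 = 4356 ≡ 326 (mod 403)
201 = 128 + 64 + 8 + 1 in binary powers of 2.
So 8^201 ≡ 326 · 66 · 326 · 8 ≡ 8 (mod 403).
Squaring chain: 8; never reaches −1, so base 8 is a Miller–Rabin witness that 403 is composite.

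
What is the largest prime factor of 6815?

47

6815 = 5 · 1363
1363 = 29 · 47
47 is prime.
So 6815 = 5 · 29 · 47; the largest prime factor is 47.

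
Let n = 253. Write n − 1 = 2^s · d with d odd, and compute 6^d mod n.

18

253 − 1 = 252 = 2^2 · 63, so d = 63.
6^1 ≡ 6 (mod 253)
6^2 ≡ 6^2 = 36 ≡ 36 (mod 253)
6^4 ≡ 36^2 = 1296 ≡ 31 (mod 253)
6^8 ≡ 31^2 = 961 ≡ 202 (mod 253)
6^16 ≡ 202^2 = 40804 ≡ 71 (mod 253)
6^32 ≡ 71^2 = 5041 ≡ 234 (mod 253)
63 = 32 + 16 + 8 + 4 + 2 + 1 in binary powers of 2.
So 6^63 ≡ 234 · 71 · 202 · 31 · 36 · 6 ≡ 18 (mod 253).
Squaring chain: 18 → 71; never reaches −1, so base 6 is a Miller–Rabin witness that 253 is composite.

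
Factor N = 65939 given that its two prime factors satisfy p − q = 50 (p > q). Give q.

233

Since p = q + 50, we have 65939 = q(q + 50), so q² + 50q − 65939 = 0.
Discriminant: 50² + 4·65939 = 2500 + 263756 = 266256; √266256 = 516.
q = (−50 + 516)/2 = 233, and p = q + 50 = 283.
Check: 233 · 283 = 65939.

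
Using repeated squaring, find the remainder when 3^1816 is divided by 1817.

3^1 ≡ 3 (mod 1817)
3^2 ≡ 3^2 = 9 ≡ 9 (mod 1817)
3^4 ≡ 9^2 = 81 ≡ 81 (mod 1817)
3^8 ≡ 81^2 = 6561 ≡ 1110 (mod 1817)
3^16 ≡ 1110^2 = 1232100 ≡ 174 (mod 1817)
3^32 ≡ 174^2 = 30276 ≡ 1204 (mod 1817)
3^64 ≡ 1204^2 = 1449616 ≡ 1467 (mod 1817)
3^128 ≡ 1467^2 = 2152089 ≡ 761 (mod 1817)
3^256 ≡ 761^2 = 579121 ≡ 1315 (mod 1817)
3^512 ≡ 1315^2 = 1729225 ≡ 1258 (mod 1817)
3^1024 ≡ 1258^2 = 1582564 ≡ 1774 (mod 1817)
1816 = 1024 + 512 + 256 + 16 + 8 in binary powers of 2.
So 3^1816 ≡ 1774 · 1258 · 1315 · 174 · 1110 ≡ 762 (mod 1817).
Since 762 ≠ 1, base 3 is a Fermat witness: 1817 is composite.

762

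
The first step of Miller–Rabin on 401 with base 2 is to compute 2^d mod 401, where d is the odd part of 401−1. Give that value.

401 − 1 = 400 = 2^4 · 25, so d = 25.
2^1 ≡ 2 (mod 401)
2^2 ≡ 2^2 = 4 ≡ 4 (mod 401)
2^4 ≡ 4^2 = 16 ≡ 16 (mod 401)
2^8 ≡ 16^2 = 256 ≡ 256 (mod 401)
2^16 ≡ 256^2 = 65536 ≡ 173 (mod 401)
25 = 16 + 8 + 1 in binary powers of 2.
So 2^25 ≡ 173 · 256 · 2 ≡ 356 (mod 401).
Squaring chain: 356 → 20 → 400 → 1; reaches −1, so base 2 does not prove 401 composite.

356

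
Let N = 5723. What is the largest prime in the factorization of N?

5723 = 59 · 97
97 is prime.
So 5723 = 59 · 97; the largest prime factor is 97.

97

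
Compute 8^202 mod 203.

8^1 ≡ 8 (mod 203)
8^2 ≡ 8^2 = 64 ≡ 64 (mod 203)
8^4 ≡ 64^2 = 4096 ≡ 36 (mod 203)
8^8 ≡ 36^2 = 1296 ≡ 78 (mod 203)
8^16 ≡ 78^2 = 6084 ≡ 197 (mod 203)
8^32 ≡ 197^2 = 38809 ≡ 36 (mod 203)
8^64 ≡ 36^2 = 1296 ≡ 78 (mod 203)
8^128 ≡ 78^2 = 6084 ≡ 197 (mod 203)
202 = 128 + 64 + 8 + 2 in binary powers of 2.
So 8^202 ≡ 197 · 78 · 78 · 64 ≡ 71 (mod 203).
Since 71 ≠ 1, base 8 is a Fermat witness: 203 is composite.

71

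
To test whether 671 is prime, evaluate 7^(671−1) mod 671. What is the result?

353

7^1 ≡ 7 (mod 671)
7^2 ≡ 7^2 = 49 ≡ 49 (mod 671)
7^4 ≡ 49^2 = 2401 ≡ 388 (mod 671)
7^8 ≡ 388^2 = 150544 ≡ 240 (mod 671)
7^16 ≡ 240^2 = 57600 ≡ 565 (mod 671)
7^32 ≡ 565^2 = 319225 ≡ 500 (mod 671)
7^64 ≡ 500^2 = 250000 ≡ 388 (mod 671)
7^128 ≡ 388^2 = 150544 ≡ 240 (mod 671)
7^256 ≡ 240^2 = 57600 ≡ 565 (mod 671)
7^512 ≡ 565^2 = 319225 ≡ 500 (mod 671)
670 = 512 + 128 + 16 + 8 + 4 + 2 in binary powers of 2.
So 7^670 ≡ 500 · 240 · 565 · 240 · 388 · 49 ≡ 353 (mod 671).
Since 353 ≠ 1, base 7 is a Fermat witness: 671 is composite.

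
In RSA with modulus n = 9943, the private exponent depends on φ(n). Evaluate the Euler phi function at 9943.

9720

Factor: 9943 = 61 · 163.
φ(9943) = (61−1) · (163−1) = 60 · 162 = 9720.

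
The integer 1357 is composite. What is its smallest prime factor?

1357 is odd.
Digit sum 16, not divisible by 3.
Ends in 7: not divisible by 5.
7: 1357 = 7·193 + 6
11: 1357 = 11·123 + 4
13: 1357 = 13·104 + 5
17: 1357 = 17·79 + 14
19: 1357 = 19·71 + 8
23: 1357 = 23·59

23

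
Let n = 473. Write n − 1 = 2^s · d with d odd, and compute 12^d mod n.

473 − 1 = 472 = 2^3 · 59, so d = 59.
12^1 ≡ 12 (mod 473)
12^2 ≡ 12^2 = 144 ≡ 144 (mod 473)
12^4 ≡ 144^2 = 20736 ≡ 397 (mod 473)
12^8 ≡ 397^2 = 157609 ≡ 100 (mod 473)
12^16 ≡ 100^2 = 10000 ≡ 67 (mod 473)
12^32 ≡ 67^2 = 4489 ≡ 232 (mod 473)
59 = 32 + 16 + 8 + 2 + 1 in binary powers of 2.
So 12^59 ≡ 232 · 67 · 100 · 144 · 12 ≡ 331 (mod 473).
Squaring chain: 331 → 298 → 353; never reaches −1, so base 12 is a Miller–Rabin witness that 473 is composite.

331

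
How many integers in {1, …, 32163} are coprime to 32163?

21000

Factor: 32163 = 3 · 71 · 151.
φ(32163) = (3−1) · (71−1) · (151−1) = 2 · 70 · 150 = 21000.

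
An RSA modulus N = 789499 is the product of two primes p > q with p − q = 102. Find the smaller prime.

Since p = q + 102, we have 789499 = q(q + 102), so q² + 102q − 789499 = 0.
Discriminant: 102² + 4·789499 = 10404 + 3157996 = 3168400; √3168400 = 1780.
q = (−102 + 1780)/2 = 839, and p = q + 102 = 941.
Check: 839 · 941 = 789499.

839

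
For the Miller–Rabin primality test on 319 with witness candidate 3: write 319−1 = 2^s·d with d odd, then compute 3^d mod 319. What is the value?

319 − 1 = 318 = 2^1 · 159, so d = 159.
3^1 ≡ 3 (mod 319)
3^2 ≡ 3^2 = 9 ≡ 9 (mod 319)
3^4 ≡ 9^2 = 81 ≡ 81 (mod 319)
3^8 ≡ 81^2 = 6561 ≡ 181 (mod 319)
3^16 ≡ 181^2 = 32761 ≡ 223 (mod 319)
3^32 ≡ 223^2 = 49729 ≡ 284 (mod 319)
3^64 ≡ 284^2 = 80656 ≡ 268 (mod 319)
3^128 ≡ 268^2 = 71824 ≡ 49 (mod 319)
159 = 128 + 16 + 8 + 4 + 2 + 1 in binary powers of 2.
So 3^159 ≡ 49 · 223 · 181 · 81 · 9 · 3 ≡ 279 (mod 319).
Squaring chain: 279; never reaches −1, so base 3 is a Miller–Rabin witness that 319 is composite.

279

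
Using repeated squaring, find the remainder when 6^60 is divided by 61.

1

6^1 ≡ 6 (mod 61)
6^2 ≡ 6^2 = 36 ≡ 36 (mod 61)
6^4 ≡ 36^2 = 1296 ≡ 15 (mod 61)
6^8 ≡ 15^2 = 225 ≡ 42 (mod 61)
6^16 ≡ 42^2 = 1764 ≡ 56 (mod 61)
6^32 ≡ 56^2 = 3136 ≡ 25 (mod 61)
60 = 32 + 16 + 8 + 4 in binary powers of 2.
So 6^60 ≡ 25 · 56 · 42 · 15 ≡ 1 (mod 61).
Since the result is 1, base 6 gives no evidence that 61 is composite.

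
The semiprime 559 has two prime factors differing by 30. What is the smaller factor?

Since p = q + 30, we have 559 = q(q + 30), so q² + 30q − 559 = 0.
Discriminant: 30² + 4·559 = 900 + 2236 = 3136; √3136 = 56.
q = (−30 + 56)/2 = 13, and p = q + 30 = 43.
Check: 13 · 43 = 559.

13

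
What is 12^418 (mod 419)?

12^1 ≡ 12 (mod 419)
12^2 ≡ 12^2 = 144 ≡ 144 (mod 419)
12^4 ≡ 144^2 = 20736 ≡ 205 (mod 419)
12^8 ≡ 205^2 = 42025 ≡ 125 (mod 419)
12^16 ≡ 125^2 = 15625 ≡ 122 (mod 419)
12^32 ≡ 122^2 = 14884 ≡ 219 (mod 419)
12^64 ≡ 219^2 = 47961 ≡ 195 (mod 419)
12^128 ≡ 195^2 = 38025 ≡ 315 (mod 419)
12^256 ≡ 315^2 = 99225 ≡ 341 (mod 419)
418 = 256 + 128 + 32 + 2 in binary powers of 2.
So 12^418 ≡ 341 · 315 · 219 · 144 ≡ 1 (mod 419).
Since the result is 1, base 12 gives no evidence that 419 is composite.

1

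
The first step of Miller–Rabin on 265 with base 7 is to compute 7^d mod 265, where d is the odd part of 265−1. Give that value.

82

265 − 1 = 264 = 2^3 · 33, so d = 33.
7^1 ≡ 7 (mod 265)
7^2 ≡ 7^2 = 49 ≡ 49 (mod 265)
7^4 ≡ 49^2 = 2401 ≡ 16 (mod 265)
7^8 ≡ 16^2 = 256 ≡ 256 (mod 265)
7^16 ≡ 256^2 = 65536 ≡ 81 (mod 265)
7^32 ≡ 81^2 = 6561 ≡ 201 (mod 265)
33 = 32 + 1 in binary powers of 2.
So 7^33 ≡ 201 · 7 ≡ 82 (mod 265).
Squaring chain: 82 → 99 → 261; never reaches −1, so base 7 is a Miller–Rabin witness that 265 is composite.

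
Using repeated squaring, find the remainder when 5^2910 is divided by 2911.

5^1 ≡ 5 (mod 2911)
5^2 ≡ 5^2 = 25 ≡ 25 (mod 2911)
5^4 ≡ 25^2 = 625 ≡ 625 (mod 2911)
5^8 ≡ 625^2 = 390625 ≡ 551 (mod 2911)
5^16 ≡ 551^2 = 303601 ≡ 857 (mod 2911)
5^32 ≡ 857^2 = 734449 ≡ 877 (mod 2911)
5^64 ≡ 877^2 = 769129 ≡ 625 (mod 2911)
5^128 ≡ 625^2 = 390625 ≡ 551 (mod 2911)
5^256 ≡ 551^2 = 303601 ≡ 857 (mod 2911)
5^512 ≡ 857^2 = 734449 ≡ 877 (mod 2911)
5^1024 ≡ 877^2 = 769129 ≡ 625 (mod 2911)
5^2048 ≡ 625^2 = 390625 ≡ 551 (mod 2911)
2910 = 2048 + 512 + 256 + 64 + 16 + 8 + 4 + 2 in binary powers of 2.
So 5^2910 ≡ 551 · 877 · 857 · 625 · 857 · 551 · 625 · 25 ≡ 2131 (mod 2911).
Since 2131 ≠ 1, base 5 is a Fermat witness: 2911 is composite.

2131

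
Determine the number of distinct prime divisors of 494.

3

494 = 2 · 247
247 = 13 · 19
494 = 2 · 13 · 19, which has 3 distinct prime factors.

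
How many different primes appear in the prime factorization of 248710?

248710 = 2 · 124355
124355 = 5 · 24871
24871 = 7 · 3553
3553 = 11 · 323
323 = 17 · 19
248710 = 2 · 5 · 7 · 11 · 17 · 19, which has 6 distinct prime factors.

6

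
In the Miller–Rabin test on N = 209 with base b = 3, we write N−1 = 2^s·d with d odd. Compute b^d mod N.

71

209 − 1 = 208 = 2^4 · 13, so d = 13.
3^1 ≡ 3 (mod 209)
3^2 ≡ 3^2 = 9 ≡ 9 (mod 209)
3^4 ≡ 9^2 = 81 ≡ 81 (mod 209)
3^8 ≡ 81^2 = 6561 ≡ 82 (mod 209)
13 = 8 + 4 + 1 in binary powers of 2.
So 3^13 ≡ 82 · 81 · 3 ≡ 71 (mod 209).
Squaring chain: 71 → 25 → 207 → 4; never reaches −1, so base 3 is a Miller–Rabin witness that 209 is composite.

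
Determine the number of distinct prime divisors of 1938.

1938 = 2 · 969
969 = 3 · 323
323 = 17 · 19
1938 = 2 · 3 · 17 · 19, which has 4 distinct prime factors.

4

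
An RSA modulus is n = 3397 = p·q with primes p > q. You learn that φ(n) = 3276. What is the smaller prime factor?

φ(n) = (p−1)(q−1) = n − (p+q) + 1, so p + q = 3397 − 3276 + 1 = 122.
p and q are the roots of t² − 122t + 3397 = 0.
Discriminant: 122² − 4·3397 = 14884 − 13588 = 1296; √1296 = 36.
q = (122 − 36)/2 = 43, p = (122 + 36)/2 = 79.
Check: 43 · 79 = 3397.

43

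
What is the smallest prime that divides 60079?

73

60079 is odd.
Digit sum 22, not divisible by 3.
Ends in 9: not divisible by 5.
7: 60079 = 7·8582 + 5
11: 60079 = 11·5461 + 8
13: 60079 = 13·4621 + 6
17: 60079 = 17·3534 + 1
19: 60079 = 19·3162 + 1
23: 60079 = 23·2612 + 3
29: 60079 = 29·2071 + 20
31: 60079 = 31·1938 + 1
37: 60079 = 37·1623 + 28
41: 60079 = 41·1465 + 14
43: 60079 = 43·1397 + 8
47: 60079 = 47·1278 + 13
53: 60079 = 53·1133 + 30
59: 60079 = 59·1018 + 17
61: 60079 = 61·984 + 55
67: 60079 = 67·896 + 47
71: 60079 = 71·846 + 13
73: 60079 = 73·823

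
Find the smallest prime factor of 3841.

3841 is odd.
Digit sum 16, not divisible by 3.
Ends in 1: not divisible by 5.
7: 3841 = 7·548 + 5
11: 3841 = 11·349 + 2
13: 3841 = 13·295 + 6
17: 3841 = 17·225 + 16
19: 3841 = 19·202 + 3
23: 3841 = 23·167

23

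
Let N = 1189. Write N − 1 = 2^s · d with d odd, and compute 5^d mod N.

1169

1189 − 1 = 1188 = 2^2 · 297, so d = 297.
5^1 ≡ 5 (mod 1189)
5^2 ≡ 5^2 = 25 ≡ 25 (mod 1189)
5^4 ≡ 25^2 = 625 ≡ 625 (mod 1189)
5^8 ≡ 625^2 = 390625 ≡ 633 (mod 1189)
5^16 ≡ 633^2 = 400689 ≡ 1185 (mod 1189)
5^32 ≡ 1185^2 = 1404225 ≡ 16 (mod 1189)
5^64 ≡ 16^2 = 256 ≡ 256 (mod 1189)
5^128 ≡ 256^2 = 65536 ≡ 141 (mod 1189)
5^256 ≡ 141^2 = 19881 ≡ 857 (mod 1189)
297 = 256 + 32 + 8 + 1 in binary powers of 2.
So 5^297 ≡ 857 · 16 · 633 · 5 ≡ 1169 (mod 1189).
Squaring chain: 1169 → 400; never reaches −1, so base 5 is a Miller–Rabin witness that 1189 is composite.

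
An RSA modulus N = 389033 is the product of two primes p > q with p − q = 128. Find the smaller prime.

563

Since p = q + 128, we have 389033 = q(q + 128), so q² + 128q − 389033 = 0.
Discriminant: 128² + 4·389033 = 16384 + 1556132 = 1572516; √1572516 = 1254.
q = (−128 + 1254)/2 = 563, and p = q + 128 = 691.
Check: 563 · 691 = 389033.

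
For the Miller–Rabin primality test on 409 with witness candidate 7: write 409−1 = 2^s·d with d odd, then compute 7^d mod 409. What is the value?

409 − 1 = 408 = 2^3 · 51, so d = 51.
7^1 ≡ 7 (mod 409)
7^2 ≡ 7^2 = 49 ≡ 49 (mod 409)
7^4 ≡ 49^2 = 2401 ≡ 356 (mod 409)
7^8 ≡ 356^2 = 126736 ≡ 355 (mod 409)
7^16 ≡ 355^2 = 126025 ≡ 53 (mod 409)
7^32 ≡ 53^2 = 2809 ≡ 355 (mod 409)
51 = 32 + 16 + 2 + 1 in binary powers of 2.
So 7^51 ≡ 355 · 53 · 49 · 7 ≡ 343 (mod 409).
Squaring chain: 343 → 266 → 408; reaches −1, so base 7 does not prove 409 composite.

343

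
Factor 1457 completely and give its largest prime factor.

1457 = 31 · 47
47 is prime.
So 1457 = 31 · 47; the largest prime factor is 47.

47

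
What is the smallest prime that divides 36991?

71

36991 is odd.
Digit sum 28, not divisible by 3.
Ends in 1: not divisible by 5.
7: 36991 = 7·5284 + 3
11: 36991 = 11·3362 + 9
13: 36991 = 13·2845 + 6
17: 36991 = 17·2175 + 16
19: 36991 = 19·1946 + 17
23: 36991 = 23·1608 + 7
29: 36991 = 29·1275 + 16
31: 36991 = 31·1193 + 8
37: 36991 = 37·999 + 28
41: 36991 = 41·902 + 9
43: 36991 = 43·860 + 11
47: 36991 = 47·787 + 2
53: 36991 = 53·697 + 50
59: 36991 = 59·626 + 57
61: 36991 = 61·606 + 25
67: 36991 = 67·552 + 7
71: 36991 = 71·521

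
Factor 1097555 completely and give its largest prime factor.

1097555 = 5 · 219511
219511 = 31 · 7081
7081 = 73 · 97
97 is prime.
So 1097555 = 5 · 31 · 73 · 97; the largest prime factor is 97.

97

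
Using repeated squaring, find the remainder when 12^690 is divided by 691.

1

12^1 ≡ 12 (mod 691)
12^2 ≡ 12^2 = 144 ≡ 144 (mod 691)
12^4 ≡ 144^2 = 20736 ≡ 6 (mod 691)
12^8 ≡ 6^2 = 36 ≡ 36 (mod 691)
12^16 ≡ 36^2 = 1296 ≡ 605 (mod 691)
12^32 ≡ 605^2 = 366025 ≡ 486 (mod 691)
12^64 ≡ 486^2 = 236196 ≡ 565 (mod 691)
12^128 ≡ 565^2 = 319225 ≡ 674 (mod 691)
12^256 ≡ 674^2 = 454276 ≡ 289 (mod 691)
12^512 ≡ 289^2 = 83521 ≡ 601 (mod 691)
690 = 512 + 128 + 32 + 16 + 2 in binary powers of 2.
So 12^690 ≡ 601 · 674 · 486 · 605 · 144 ≡ 1 (mod 691).
Since the result is 1, base 12 gives no evidence that 691 is composite.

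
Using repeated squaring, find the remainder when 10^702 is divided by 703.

10^1 ≡ 10 (mod 703)
10^2 ≡ 10^2 = 100 ≡ 100 (mod 703)
10^4 ≡ 100^2 = 10000 ≡ 158 (mod 703)
10^8 ≡ 158^2 = 24964 ≡ 359 (mod 703)
10^16 ≡ 359^2 = 128881 ≡ 232 (mod 703)
10^32 ≡ 232^2 = 53824 ≡ 396 (mod 703)
10^64 ≡ 396^2 = 156816 ≡ 47 (mod 703)
10^128 ≡ 47^2 = 2209 ≡ 100 (mod 703)
10^256 ≡ 100^2 = 10000 ≡ 158 (mod 703)
10^512 ≡ 158^2 = 24964 ≡ 359 (mod 703)
702 = 512 + 128 + 32 + 16 + 8 + 4 + 2 in binary powers of 2.
So 10^702 ≡ 359 · 100 · 396 · 232 · 359 · 158 · 100 ≡ 1 (mod 703).
Since the result is 1, base 10 gives no evidence that 703 is composite.

1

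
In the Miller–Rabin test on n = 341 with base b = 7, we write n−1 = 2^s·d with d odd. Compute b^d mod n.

87

341 − 1 = 340 = 2^2 · 85, so d = 85.
7^1 ≡ 7 (mod 341)
7^2 ≡ 7^2 = 49 ≡ 49 (mod 341)
7^4 ≡ 49^2 = 2401 ≡ 14 (mod 341)
7^8 ≡ 14^2 = 196 ≡ 196 (mod 341)
7^16 ≡ 196^2 = 38416 ≡ 224 (mod 341)
7^32 ≡ 224^2 = 50176 ≡ 49 (mod 341)
7^64 ≡ 49^2 = 2401 ≡ 14 (mod 341)
85 = 64 + 16 + 4 + 1 in binary powers of 2.
So 7^85 ≡ 14 · 224 · 14 · 7 ≡ 87 (mod 341).
Squaring chain: 87 → 67; never reaches −1, so base 7 is a Miller–Rabin witness that 341 is composite.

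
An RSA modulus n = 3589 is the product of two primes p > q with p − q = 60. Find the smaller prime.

37

Since p = q + 60, we have 3589 = q(q + 60), so q² + 60q − 3589 = 0.
Discriminant: 60² + 4·3589 = 3600 + 14356 = 17956; √17956 = 134.
q = (−60 + 134)/2 = 37, and p = q + 60 = 97.
Check: 37 · 97 = 3589.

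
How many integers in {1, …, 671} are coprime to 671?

600

Factor: 671 = 11 · 61.
φ(671) = (11−1) · (61−1) = 10 · 60 = 600.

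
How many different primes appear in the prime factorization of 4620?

5

4620 = 2^2 · 1155
1155 = 3 · 385
385 = 5 · 77
77 = 7 · 11
4620 = 2^2 · 3 · 5 · 7 · 11, which has 5 distinct prime factors.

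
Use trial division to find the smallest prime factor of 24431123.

24431123 is odd.
Digit sum 20, not divisible by 3.
Ends in 3: not divisible by 5.
7: 24431123 = 7·3490160 + 3
11: 24431123 = 11·2221011 + 2
13: 24431123 = 13·1879317 + 2
17: 24431123 = 17·1437124 + 15
19: 24431123 = 19·1285848 + 11
23: 24431123 = 23·1062222 + 17
29: 24431123 = 29·842452 + 15
31: 24431123 = 31·788100 + 23
37: 24431123 = 37·660300 + 23
41: 24431123 = 41·595881 + 2
43: 24431123 = 43·568165 + 28
47: 24431123 = 47·519811 + 6
53: 24431123 = 53·460964 + 31
59: 24431123 = 59·414086 + 49
61: 24431123 = 61·400510 + 13
67: 24431123 = 67·364643 + 42
71: 24431123 = 71·344100 + 23
73: 24431123 = 73·334672 + 67
79: 24431123 = 79·309254 + 57
83: 24431123 = 83·294350 + 73
89: 24431123 = 89·274507

89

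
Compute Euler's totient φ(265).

208

Factor: 265 = 5 · 53.
φ(265) = (5−1) · (53−1) = 4 · 52 = 208.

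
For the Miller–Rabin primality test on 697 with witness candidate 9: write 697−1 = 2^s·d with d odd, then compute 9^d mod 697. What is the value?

155

697 − 1 = 696 = 2^3 · 87, so d = 87.
9^1 ≡ 9 (mod 697)
9^2 ≡ 9^2 = 81 ≡ 81 (mod 697)
9^4 ≡ 81^2 = 6561 ≡ 288 (mod 697)
9^8 ≡ 288^2 = 82944 ≡ 1 (mod 697)
9^16 ≡ 1^2 = 1 ≡ 1 (mod 697)
9^32 ≡ 1^2 = 1 ≡ 1 (mod 697)
9^64 ≡ 1^2 = 1 ≡ 1 (mod 697)
87 = 64 + 16 + 4 + 2 + 1 in binary powers of 2.
So 9^87 ≡ 1 · 1 · 288 · 81 · 9 ≡ 155 (mod 697).
Squaring chain: 155 → 327 → 288; never reaches −1, so base 9 is a Miller–Rabin witness that 697 is composite.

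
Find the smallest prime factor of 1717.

17

1717 is odd.
Digit sum 16, not divisible by 3.
Ends in 7: not divisible by 5.
7: 1717 = 7·245 + 2
11: 1717 = 11·156 + 1
13: 1717 = 13·132 + 1
17: 1717 = 17·101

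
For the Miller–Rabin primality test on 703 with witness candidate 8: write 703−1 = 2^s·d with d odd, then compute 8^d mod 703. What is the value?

703 − 1 = 702 = 2^1 · 351, so d = 351.
8^1 ≡ 8 (mod 703)
8^2 ≡ 8^2 = 64 ≡ 64 (mod 703)
8^4 ≡ 64^2 = 4096 ≡ 581 (mod 703)
8^8 ≡ 581^2 = 337561 ≡ 121 (mod 703)
8^16 ≡ 121^2 = 14641 ≡ 581 (mod 703)
8^32 ≡ 581^2 = 337561 ≡ 121 (mod 703)
8^64 ≡ 121^2 = 14641 ≡ 581 (mod 703)
8^128 ≡ 581^2 = 337561 ≡ 121 (mod 703)
8^256 ≡ 121^2 = 14641 ≡ 581 (mod 703)
351 = 256 + 64 + 16 + 8 + 4 + 2 + 1 in binary powers of 2.
So 8^351 ≡ 581 · 581 · 581 · 121 · 581 · 64 · 8 ≡ 512 (mod 703).
Squaring chain: 512; never reaches −1, so base 8 is a Miller–Rabin witness that 703 is composite.

512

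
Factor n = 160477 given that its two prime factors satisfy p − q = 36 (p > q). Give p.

419

Since p = q + 36, we have 160477 = q(q + 36), so q² + 36q − 160477 = 0.
Discriminant: 36² + 4·160477 = 1296 + 641908 = 643204; √643204 = 802.
q = (−36 + 802)/2 = 383, and p = q + 36 = 419.
Check: 383 · 419 = 160477.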